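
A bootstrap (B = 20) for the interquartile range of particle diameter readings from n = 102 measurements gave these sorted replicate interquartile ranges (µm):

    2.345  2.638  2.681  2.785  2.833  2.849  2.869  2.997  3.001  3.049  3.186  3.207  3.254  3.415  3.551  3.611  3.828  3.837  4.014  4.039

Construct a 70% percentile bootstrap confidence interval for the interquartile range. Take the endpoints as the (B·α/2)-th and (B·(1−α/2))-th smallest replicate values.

(2.681, 3.828)

α = 0.30; lower rank = 20 × 0.150 = 3; upper rank = 20 × 0.850 = 17.
The 3rd smallest replicate is 2.681; the 17th is 3.828.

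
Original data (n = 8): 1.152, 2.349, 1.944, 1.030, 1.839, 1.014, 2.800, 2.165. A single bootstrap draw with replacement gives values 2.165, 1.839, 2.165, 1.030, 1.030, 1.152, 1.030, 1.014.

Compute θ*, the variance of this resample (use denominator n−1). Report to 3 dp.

θ* = 0.283

Mean = 1.4281; sum of squared deviations = 1.9780
s² = 1.9780 / 7 = 0.2826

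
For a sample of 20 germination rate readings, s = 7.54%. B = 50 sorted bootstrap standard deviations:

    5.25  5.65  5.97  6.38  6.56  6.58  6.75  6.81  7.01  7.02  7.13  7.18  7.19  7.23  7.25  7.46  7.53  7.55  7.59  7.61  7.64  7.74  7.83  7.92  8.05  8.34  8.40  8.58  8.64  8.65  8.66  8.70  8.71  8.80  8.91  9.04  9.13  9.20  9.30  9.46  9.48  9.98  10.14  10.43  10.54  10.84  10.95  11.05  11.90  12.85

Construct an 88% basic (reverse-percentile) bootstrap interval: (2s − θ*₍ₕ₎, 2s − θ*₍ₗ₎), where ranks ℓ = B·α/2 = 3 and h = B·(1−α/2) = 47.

Percentile endpoints at ranks 3 and 47: θ*₍3₎ = 5.97, θ*₍47₎ = 10.95.
Basic interval reflects these around s:
  lower = 2 × 7.54 − 10.95 = 4.13
  upper = 2 × 7.54 − 5.97 = 9.11

(4.13, 9.11)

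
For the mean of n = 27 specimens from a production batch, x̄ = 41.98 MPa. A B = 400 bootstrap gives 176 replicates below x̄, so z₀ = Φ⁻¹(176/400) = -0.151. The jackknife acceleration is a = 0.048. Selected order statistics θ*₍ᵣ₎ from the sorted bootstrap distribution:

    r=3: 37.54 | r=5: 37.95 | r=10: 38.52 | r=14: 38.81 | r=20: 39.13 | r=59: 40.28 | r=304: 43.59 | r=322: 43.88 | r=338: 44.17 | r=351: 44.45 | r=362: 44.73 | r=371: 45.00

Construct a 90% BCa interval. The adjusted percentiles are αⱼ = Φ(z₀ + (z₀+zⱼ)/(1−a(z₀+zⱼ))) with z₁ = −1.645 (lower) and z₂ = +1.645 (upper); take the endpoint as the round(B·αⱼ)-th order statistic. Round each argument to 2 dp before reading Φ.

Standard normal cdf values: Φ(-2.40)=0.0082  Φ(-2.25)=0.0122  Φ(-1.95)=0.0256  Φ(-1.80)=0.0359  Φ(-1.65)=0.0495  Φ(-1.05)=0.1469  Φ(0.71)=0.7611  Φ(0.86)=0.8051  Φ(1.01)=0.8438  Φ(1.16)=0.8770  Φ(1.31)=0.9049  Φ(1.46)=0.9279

Lower: z₀ + z₁ = -0.151 + (-1.645) = -1.796; 1 − a(z₀+z₁) = 1 − (0.048)(-1.796) = 1.0862; argument = -0.151 + (-1.796)/1.0862 = -1.8045 → -1.80.
α₁ = Φ(-1.80) = 0.0359; rank = round(400 × 0.0359) = 14; θ*₍14₎ = 38.81.
Upper: z₀ + z₂ = 1.494; 1 − a(z₀+z₂) = 0.9283; argument = 1.4584 → 1.46; α₂ = 0.9279; rank = 371; θ*₍371₎ = 45.00.

(38.81, 45.00)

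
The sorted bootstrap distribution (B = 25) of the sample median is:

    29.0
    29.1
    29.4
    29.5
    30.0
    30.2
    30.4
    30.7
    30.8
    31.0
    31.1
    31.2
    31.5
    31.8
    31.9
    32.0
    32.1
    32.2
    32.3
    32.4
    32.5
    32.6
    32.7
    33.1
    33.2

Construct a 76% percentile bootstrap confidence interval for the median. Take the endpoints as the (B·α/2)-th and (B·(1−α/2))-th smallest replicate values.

α = 0.24; lower rank = 25 × 0.120 = 3; upper rank = 25 × 0.880 = 22.
The 3rd smallest replicate is 29.4; the 22nd is 32.6.

(29.4, 32.6)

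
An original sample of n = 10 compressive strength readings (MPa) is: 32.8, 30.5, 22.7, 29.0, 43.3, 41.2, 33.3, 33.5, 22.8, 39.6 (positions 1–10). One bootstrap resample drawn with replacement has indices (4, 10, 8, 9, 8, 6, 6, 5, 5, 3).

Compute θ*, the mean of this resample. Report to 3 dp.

θ* = 35.010

Resample values: 29.0, 39.6, 33.5, 22.8, 33.5, 41.2, 41.2, 43.3, 43.3, 22.7.
Mean = (29.0 + 39.6 + 33.5 + 22.8 + 33.5 + 41.2 + 41.2 + 43.3 + 43.3 + 22.7) / 10 = 350.10 / 10 = 35.010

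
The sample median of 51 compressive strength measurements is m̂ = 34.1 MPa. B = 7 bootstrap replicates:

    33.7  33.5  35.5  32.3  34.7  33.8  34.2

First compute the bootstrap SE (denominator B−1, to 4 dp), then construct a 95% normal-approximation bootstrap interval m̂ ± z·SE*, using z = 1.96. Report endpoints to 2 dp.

(32.13, 36.07)

Mean of replicates = 33.9571; sum of squared deviations = 6.0371; SE* = √(6.0371/6) = 1.0031
Margin = 1.96 × 1.0031 = 1.966
Interval: 34.1 ± 1.966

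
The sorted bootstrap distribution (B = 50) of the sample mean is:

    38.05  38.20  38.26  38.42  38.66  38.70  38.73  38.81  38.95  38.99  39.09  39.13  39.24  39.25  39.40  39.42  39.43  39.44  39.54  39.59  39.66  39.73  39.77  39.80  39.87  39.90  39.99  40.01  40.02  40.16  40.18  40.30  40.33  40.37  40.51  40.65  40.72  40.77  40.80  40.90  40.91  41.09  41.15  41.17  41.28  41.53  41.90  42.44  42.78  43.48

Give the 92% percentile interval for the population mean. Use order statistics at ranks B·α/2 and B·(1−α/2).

α = 0.08; lower rank = 50 × 0.040 = 2; upper rank = 50 × 0.960 = 48.
The 2nd smallest replicate is 38.20; the 48th is 42.44.

(38.20, 42.44)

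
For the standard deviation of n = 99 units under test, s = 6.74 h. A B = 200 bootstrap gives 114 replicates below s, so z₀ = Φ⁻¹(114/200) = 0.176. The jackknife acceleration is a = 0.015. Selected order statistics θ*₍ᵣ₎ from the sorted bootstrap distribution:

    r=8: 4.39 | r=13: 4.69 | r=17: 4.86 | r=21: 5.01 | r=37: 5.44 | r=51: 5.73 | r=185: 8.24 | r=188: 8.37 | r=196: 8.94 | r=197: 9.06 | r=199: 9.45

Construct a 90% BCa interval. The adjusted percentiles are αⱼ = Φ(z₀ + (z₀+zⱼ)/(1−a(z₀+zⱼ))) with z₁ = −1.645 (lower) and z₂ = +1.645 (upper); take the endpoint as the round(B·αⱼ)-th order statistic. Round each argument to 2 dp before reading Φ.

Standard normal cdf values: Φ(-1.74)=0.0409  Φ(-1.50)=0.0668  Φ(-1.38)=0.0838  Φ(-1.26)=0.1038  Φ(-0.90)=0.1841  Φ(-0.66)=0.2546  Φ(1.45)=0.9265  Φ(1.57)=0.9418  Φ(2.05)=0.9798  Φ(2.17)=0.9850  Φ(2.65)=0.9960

(5.01, 8.94)

Lower: z₀ + z₁ = 0.176 + (-1.645) = -1.469; 1 − a(z₀+z₁) = 1 − (0.015)(-1.469) = 1.0220; argument = 0.176 + (-1.469)/1.0220 = -1.2613 → -1.26.
α₁ = Φ(-1.26) = 0.1038; rank = round(200 × 0.1038) = 21; θ*₍21₎ = 5.01.
Upper: z₀ + z₂ = 1.821; 1 − a(z₀+z₂) = 0.9727; argument = 2.0481 → 2.05; α₂ = 0.9798; rank = 196; θ*₍196₎ = 8.94.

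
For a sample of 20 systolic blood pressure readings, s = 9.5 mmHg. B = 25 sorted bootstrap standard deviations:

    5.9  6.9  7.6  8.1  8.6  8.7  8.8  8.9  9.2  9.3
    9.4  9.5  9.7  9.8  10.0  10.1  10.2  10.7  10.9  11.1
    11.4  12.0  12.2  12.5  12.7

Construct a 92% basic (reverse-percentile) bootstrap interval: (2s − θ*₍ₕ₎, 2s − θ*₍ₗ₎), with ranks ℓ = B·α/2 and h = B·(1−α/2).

Percentile endpoints at ranks 1 and 24: θ*₍1₎ = 5.9, θ*₍24₎ = 12.5.
Basic interval reflects these around s:
  lower = 2 × 9.5 − 12.5 = 6.5
  upper = 2 × 9.5 − 5.9 = 13.1

(6.5, 13.1)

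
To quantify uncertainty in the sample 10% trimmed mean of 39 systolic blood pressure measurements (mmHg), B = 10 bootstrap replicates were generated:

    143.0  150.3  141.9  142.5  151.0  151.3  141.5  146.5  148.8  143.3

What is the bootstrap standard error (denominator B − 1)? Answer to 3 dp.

SE* = 4.018

Bootstrap SE is the standard deviation of the 10 replicate 10% trimmed means.
Mean of replicates: (143.0 + 150.3 + 141.9 + 142.5 + 151.0 + 151.3 + 141.5 + 146.5 + 148.8 + 143.3) / 10 = 1460.1000 / 10 = 146.0100
Sum of squared deviations: (−3.0100)² + (+4.2900)² + (−4.1100)² + (−3.5100)² + (+4.9900)² + (+5.2900)² + (−4.5100)² + (+0.4900)² + (+2.7900)² + (−2.7100)² = 145.2690
Variance = 145.2690 / 9 = 16.1410
SE* = √16.1410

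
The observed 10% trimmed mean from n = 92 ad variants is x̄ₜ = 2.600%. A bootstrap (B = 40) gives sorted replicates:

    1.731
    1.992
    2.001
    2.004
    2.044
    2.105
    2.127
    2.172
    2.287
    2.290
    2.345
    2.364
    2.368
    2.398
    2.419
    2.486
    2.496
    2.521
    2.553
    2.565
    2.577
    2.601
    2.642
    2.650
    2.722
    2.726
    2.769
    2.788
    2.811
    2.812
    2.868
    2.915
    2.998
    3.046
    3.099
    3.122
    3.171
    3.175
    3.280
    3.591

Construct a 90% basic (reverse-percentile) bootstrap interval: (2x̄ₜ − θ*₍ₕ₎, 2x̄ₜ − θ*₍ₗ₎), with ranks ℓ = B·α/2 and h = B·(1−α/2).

(2.025, 3.208)

Percentile endpoints at ranks 2 and 38: θ*₍2₎ = 1.992, θ*₍38₎ = 3.175.
Basic interval reflects these around x̄ₜ:
  lower = 2 × 2.600 − 3.175 = 2.025
  upper = 2 × 2.600 − 1.992 = 3.208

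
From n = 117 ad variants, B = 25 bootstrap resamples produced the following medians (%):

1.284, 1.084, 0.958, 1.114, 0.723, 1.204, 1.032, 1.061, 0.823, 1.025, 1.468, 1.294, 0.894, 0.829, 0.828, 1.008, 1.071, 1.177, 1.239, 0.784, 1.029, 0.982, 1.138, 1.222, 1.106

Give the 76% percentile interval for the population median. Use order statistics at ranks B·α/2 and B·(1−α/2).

(0.823, 1.239)

Sorted replicates: 0.723, 0.784, 0.823, 0.828, 0.829, 0.894, 0.958, 0.982, 1.008, 1.025, 1.029, 1.032, 1.061, 1.071, 1.084, 1.106, 1.114, 1.138, 1.177, 1.204, 1.222, 1.239, 1.284, 1.294, 1.468
α = 0.24; lower rank = 25 × 0.120 = 3; upper rank = 25 × 0.880 = 22.
The 3rd smallest replicate is 0.823; the 22nd is 1.239.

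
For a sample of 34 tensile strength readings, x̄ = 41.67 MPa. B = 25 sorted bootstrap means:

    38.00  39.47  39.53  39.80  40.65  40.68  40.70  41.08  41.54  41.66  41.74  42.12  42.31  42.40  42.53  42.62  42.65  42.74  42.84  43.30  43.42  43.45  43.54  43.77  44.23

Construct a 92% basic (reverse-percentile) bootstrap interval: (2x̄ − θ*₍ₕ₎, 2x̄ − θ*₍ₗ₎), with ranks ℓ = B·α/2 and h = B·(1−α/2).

Percentile endpoints at ranks 1 and 24: θ*₍1₎ = 38.00, θ*₍24₎ = 43.77.
Basic interval reflects these around x̄:
  lower = 2 × 41.67 − 43.77 = 39.57
  upper = 2 × 41.67 − 38.00 = 45.34

(39.57, 45.34)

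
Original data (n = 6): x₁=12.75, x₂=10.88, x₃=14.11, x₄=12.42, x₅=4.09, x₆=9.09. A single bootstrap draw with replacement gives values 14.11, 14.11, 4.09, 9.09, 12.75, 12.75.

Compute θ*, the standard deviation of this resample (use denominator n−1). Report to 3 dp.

θ* = 3.917

Mean = 11.1500; sum of squared deviations = 76.7304
s² = 76.7304 / 5 = 15.3461
s = √15.3461 = 3.917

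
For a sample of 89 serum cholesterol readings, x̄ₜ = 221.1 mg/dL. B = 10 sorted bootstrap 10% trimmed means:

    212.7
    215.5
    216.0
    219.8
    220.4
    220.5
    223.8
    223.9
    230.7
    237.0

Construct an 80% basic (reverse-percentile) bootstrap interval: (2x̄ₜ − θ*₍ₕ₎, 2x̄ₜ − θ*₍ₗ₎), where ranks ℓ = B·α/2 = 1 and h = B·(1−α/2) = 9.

(211.5, 229.5)

Percentile endpoints at ranks 1 and 9: θ*₍1₎ = 212.7, θ*₍9₎ = 230.7.
Basic interval reflects these around x̄ₜ:
  lower = 2 × 221.1 − 230.7 = 211.5
  upper = 2 × 221.1 − 212.7 = 229.5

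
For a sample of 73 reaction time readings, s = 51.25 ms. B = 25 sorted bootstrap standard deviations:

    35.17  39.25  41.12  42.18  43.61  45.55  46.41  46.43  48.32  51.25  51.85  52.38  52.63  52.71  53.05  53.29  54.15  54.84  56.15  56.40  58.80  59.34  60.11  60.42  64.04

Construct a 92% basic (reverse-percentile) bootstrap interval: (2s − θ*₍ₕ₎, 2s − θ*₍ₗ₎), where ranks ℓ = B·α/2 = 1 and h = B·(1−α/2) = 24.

Percentile endpoints at ranks 1 and 24: θ*₍1₎ = 35.17, θ*₍24₎ = 60.42.
Basic interval reflects these around s:
  lower = 2 × 51.25 − 60.42 = 42.08
  upper = 2 × 51.25 − 35.17 = 67.33

(42.08, 67.33)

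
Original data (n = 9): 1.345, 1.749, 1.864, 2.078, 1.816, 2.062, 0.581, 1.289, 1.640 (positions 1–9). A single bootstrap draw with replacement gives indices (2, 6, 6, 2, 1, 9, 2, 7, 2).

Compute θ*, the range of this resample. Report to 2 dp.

θ* = 1.48

Resample values: 1.749, 2.062, 2.062, 1.749, 1.345, 1.640, 1.749, 0.581, 1.749.
Range = 2.062 − 0.581 = 1.48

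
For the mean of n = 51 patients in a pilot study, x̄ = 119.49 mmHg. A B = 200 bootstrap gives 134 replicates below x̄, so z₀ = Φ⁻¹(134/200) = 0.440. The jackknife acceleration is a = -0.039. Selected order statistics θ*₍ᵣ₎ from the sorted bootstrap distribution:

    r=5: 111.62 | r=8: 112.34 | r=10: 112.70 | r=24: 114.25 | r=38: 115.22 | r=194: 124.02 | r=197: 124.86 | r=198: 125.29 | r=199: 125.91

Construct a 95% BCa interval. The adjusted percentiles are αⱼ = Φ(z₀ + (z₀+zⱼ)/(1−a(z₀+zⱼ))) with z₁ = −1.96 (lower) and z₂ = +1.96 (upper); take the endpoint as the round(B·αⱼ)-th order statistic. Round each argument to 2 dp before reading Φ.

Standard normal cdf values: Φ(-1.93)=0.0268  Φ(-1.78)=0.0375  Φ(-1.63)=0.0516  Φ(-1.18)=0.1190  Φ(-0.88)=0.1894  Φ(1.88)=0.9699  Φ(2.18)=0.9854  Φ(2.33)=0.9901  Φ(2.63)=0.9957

(114.25, 125.91)

Lower: z₀ + z₁ = 0.440 + (-1.960) = -1.520; 1 − a(z₀+z₁) = 1 − (-0.039)(-1.520) = 0.9407; argument = 0.440 + (-1.520)/0.9407 = -1.1758 → -1.18.
α₁ = Φ(-1.18) = 0.1190; rank = round(200 × 0.1190) = 24; θ*₍24₎ = 114.25.
Upper: z₀ + z₂ = 2.400; 1 − a(z₀+z₂) = 1.0936; argument = 2.6346 → 2.63; α₂ = 0.9957; rank = 199; θ*₍199₎ = 125.91.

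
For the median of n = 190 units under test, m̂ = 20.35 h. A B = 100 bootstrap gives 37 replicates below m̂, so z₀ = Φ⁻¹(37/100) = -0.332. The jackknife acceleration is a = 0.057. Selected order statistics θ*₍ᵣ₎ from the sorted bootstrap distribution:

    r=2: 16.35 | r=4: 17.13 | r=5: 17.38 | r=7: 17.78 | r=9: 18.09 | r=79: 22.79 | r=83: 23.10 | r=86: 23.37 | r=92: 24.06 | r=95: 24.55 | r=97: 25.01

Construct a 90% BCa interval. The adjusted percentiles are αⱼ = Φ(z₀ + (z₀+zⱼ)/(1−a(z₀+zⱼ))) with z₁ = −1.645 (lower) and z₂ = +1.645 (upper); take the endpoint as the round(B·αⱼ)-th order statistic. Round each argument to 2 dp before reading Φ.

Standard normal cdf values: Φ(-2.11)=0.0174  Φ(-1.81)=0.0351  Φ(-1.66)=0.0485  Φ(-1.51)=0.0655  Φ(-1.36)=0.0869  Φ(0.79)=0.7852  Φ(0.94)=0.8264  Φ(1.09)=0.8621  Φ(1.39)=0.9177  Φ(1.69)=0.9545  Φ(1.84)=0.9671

(16.35, 23.37)

Lower: z₀ + z₁ = -0.332 + (-1.645) = -1.977; 1 − a(z₀+z₁) = 1 − (0.057)(-1.977) = 1.1127; argument = -0.332 + (-1.977)/1.1127 = -2.1088 → -2.11.
α₁ = Φ(-2.11) = 0.0174; rank = round(100 × 0.0174) = 2; θ*₍2₎ = 16.35.
Upper: z₀ + z₂ = 1.313; 1 − a(z₀+z₂) = 0.9252; argument = 1.0872 → 1.09; α₂ = 0.8621; rank = 86; θ*₍86₎ = 23.37.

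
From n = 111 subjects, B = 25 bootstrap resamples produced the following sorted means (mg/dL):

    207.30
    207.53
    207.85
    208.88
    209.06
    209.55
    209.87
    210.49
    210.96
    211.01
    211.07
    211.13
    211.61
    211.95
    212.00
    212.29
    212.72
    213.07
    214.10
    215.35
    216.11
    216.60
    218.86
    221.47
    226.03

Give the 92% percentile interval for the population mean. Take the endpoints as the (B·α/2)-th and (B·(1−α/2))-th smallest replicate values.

α = 0.08; lower rank = 25 × 0.040 = 1; upper rank = 25 × 0.960 = 24.
The 1st smallest replicate is 207.30; the 24th is 221.47.

(207.30, 221.47)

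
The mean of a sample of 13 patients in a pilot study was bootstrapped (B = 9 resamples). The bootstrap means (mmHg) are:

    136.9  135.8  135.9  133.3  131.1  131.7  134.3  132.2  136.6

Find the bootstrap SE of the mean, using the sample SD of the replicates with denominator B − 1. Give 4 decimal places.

Bootstrap SE is the standard deviation of the 9 replicate means.
Mean of replicates: (136.9 + 135.8 + 135.9 + 133.3 + 131.1 + 131.7 + 134.3 + 132.2 + 136.6) / 9 = 1207.80000 / 9 = 134.20000
Sum of squared deviations: (+2.70000)² + (+1.60000)² + (+1.70000)² + (−0.90000)² + (−3.10000)² + (−2.50000)² + (+0.10000)² + (−2.00000)² + (+2.40000)² = 39.18000
Variance = 39.18000 / 8 = 4.89750
SE* = √4.89750

SE* = 2.2130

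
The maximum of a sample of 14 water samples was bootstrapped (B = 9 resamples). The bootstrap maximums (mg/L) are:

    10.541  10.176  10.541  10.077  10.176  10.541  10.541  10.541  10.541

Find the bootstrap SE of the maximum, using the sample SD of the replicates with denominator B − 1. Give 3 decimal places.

Bootstrap SE is the standard deviation of the 9 replicate maximums.
Mean of replicates: (10.541 + 10.176 + 10.541 + 10.077 + 10.176 + 10.541 + 10.541 + 10.541 + 10.541) / 9 = 93.6750 / 9 = 10.4083
Sum of squared deviations: (+0.1327)² + (−0.2323)² + (+0.1327)² + (−0.3313)² + (−0.2323)² + (+0.1327)² + (+0.1327)² + (+0.1327)² + (+0.1327)² = 0.3233
Variance = 0.3233 / 8 = 0.0404
SE* = √0.0404

SE* = 0.201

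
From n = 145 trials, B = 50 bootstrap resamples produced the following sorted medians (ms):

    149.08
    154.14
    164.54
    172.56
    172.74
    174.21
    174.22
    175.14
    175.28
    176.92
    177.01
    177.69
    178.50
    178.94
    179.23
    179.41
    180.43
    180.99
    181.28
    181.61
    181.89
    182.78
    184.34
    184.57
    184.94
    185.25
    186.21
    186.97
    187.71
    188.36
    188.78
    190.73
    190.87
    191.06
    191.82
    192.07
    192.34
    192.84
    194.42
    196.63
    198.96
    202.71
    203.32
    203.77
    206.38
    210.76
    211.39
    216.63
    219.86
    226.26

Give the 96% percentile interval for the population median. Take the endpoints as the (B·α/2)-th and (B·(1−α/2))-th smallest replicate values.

(149.08, 219.86)

α = 0.04; lower rank = 50 × 0.020 = 1; upper rank = 50 × 0.980 = 49.
The 1st smallest replicate is 149.08; the 49th is 219.86.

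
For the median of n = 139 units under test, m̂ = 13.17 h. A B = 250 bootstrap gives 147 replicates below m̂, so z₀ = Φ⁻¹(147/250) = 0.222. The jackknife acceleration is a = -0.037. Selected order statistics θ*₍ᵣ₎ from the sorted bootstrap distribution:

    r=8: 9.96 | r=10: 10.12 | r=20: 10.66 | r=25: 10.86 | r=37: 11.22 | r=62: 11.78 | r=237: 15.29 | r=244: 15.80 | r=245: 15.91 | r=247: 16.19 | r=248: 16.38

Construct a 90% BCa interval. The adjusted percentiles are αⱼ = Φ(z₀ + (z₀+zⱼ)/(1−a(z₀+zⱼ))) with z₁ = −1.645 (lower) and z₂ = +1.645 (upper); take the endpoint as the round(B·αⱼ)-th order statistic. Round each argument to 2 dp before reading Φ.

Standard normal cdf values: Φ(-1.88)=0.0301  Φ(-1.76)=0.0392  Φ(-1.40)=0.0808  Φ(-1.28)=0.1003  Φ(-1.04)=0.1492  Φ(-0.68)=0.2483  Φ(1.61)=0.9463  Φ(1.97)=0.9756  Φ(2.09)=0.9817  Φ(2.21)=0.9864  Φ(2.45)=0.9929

Lower: z₀ + z₁ = 0.222 + (-1.645) = -1.423; 1 − a(z₀+z₁) = 1 − (-0.037)(-1.423) = 0.9473; argument = 0.222 + (-1.423)/0.9473 = -1.2801 → -1.28.
α₁ = Φ(-1.28) = 0.1003; rank = round(250 × 0.1003) = 25; θ*₍25₎ = 10.86.
Upper: z₀ + z₂ = 1.867; 1 − a(z₀+z₂) = 1.0691; argument = 1.9684 → 1.97; α₂ = 0.9756; rank = 244; θ*₍244₎ = 15.80.

(10.86, 15.80)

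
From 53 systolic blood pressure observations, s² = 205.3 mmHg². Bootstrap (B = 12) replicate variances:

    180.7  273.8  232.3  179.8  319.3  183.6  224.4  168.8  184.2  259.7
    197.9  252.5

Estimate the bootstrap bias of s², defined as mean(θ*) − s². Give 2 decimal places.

mean(θ*) = (180.7 + 273.8 + 232.3 + 179.8 + 319.3 + 183.6 + 224.4 + 168.8 + 184.2 + 259.7 + 197.9 + 252.5) / 12 = 221.417
bias = 221.417 − 205.3

bias = +16.12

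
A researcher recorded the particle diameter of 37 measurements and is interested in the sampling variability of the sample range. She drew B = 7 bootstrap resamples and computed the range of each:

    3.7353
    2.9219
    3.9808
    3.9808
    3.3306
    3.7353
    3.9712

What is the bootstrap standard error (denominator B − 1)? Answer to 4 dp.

SE* = 0.4015

Bootstrap SE is the standard deviation of the 7 replicate ranges.
Mean of replicates: (3.7353 + 2.9219 + 3.9808 + 3.9808 + 3.3306 + 3.7353 + 3.9712) / 7 = 25.65590 / 7 = 3.66513
Sum of squared deviations: (+0.07017)² + (−0.74323)² + (+0.31567)² + (+0.31567)² + (−0.33453)² + (+0.07017)² + (+0.30607)² = 0.96712
Variance = 0.96712 / 6 = 0.16119
SE* = √0.16119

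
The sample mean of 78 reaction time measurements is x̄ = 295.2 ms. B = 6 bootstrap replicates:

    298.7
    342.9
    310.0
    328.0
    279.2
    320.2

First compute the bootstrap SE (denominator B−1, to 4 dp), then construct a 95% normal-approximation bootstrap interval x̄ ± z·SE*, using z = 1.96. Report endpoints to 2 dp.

Mean of replicates = 313.1667; sum of squared deviations = 2526.6133; SE* = √(2526.6133/5) = 22.4794
Margin = 1.96 × 22.4794 = 44.060
Interval: 295.2 ± 44.060

(251.14, 339.26)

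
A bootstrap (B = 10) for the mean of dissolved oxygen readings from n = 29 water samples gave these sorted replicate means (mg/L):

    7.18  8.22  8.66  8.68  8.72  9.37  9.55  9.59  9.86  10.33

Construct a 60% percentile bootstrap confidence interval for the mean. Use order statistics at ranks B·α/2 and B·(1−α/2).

(8.22, 9.59)

α = 0.40; lower rank = 10 × 0.200 = 2; upper rank = 10 × 0.800 = 8.
The 2nd smallest replicate is 8.22; the 8th is 9.59.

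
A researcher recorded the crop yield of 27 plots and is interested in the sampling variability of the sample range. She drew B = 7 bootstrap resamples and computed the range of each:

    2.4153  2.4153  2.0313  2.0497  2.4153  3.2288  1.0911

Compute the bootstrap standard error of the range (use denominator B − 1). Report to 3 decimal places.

SE* = 0.642

Bootstrap SE is the standard deviation of the 7 replicate ranges.
Mean of replicates: (2.4153 + 2.4153 + 2.0313 + 2.0497 + 2.4153 + 3.2288 + 1.0911) / 7 = 15.64680 / 7 = 2.23526
Sum of squared deviations: (+0.18004)² + (+0.18004)² + (−0.20396)² + (−0.18556)² + (+0.18004)² + (+0.99354)² + (−1.14416)² = 2.46950
Variance = 2.46950 / 6 = 0.41158
SE* = √0.41158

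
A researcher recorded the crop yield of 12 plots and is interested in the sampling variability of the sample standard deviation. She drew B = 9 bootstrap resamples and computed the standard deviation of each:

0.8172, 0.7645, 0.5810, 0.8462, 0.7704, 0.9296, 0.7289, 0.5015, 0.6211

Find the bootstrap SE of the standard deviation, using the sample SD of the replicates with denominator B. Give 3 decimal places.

SE* = 0.129

Bootstrap SE is the standard deviation of the 9 replicate standard deviations.
Mean of replicates: (0.8172 + 0.7645 + 0.5810 + 0.8462 + 0.7704 + 0.9296 + 0.7289 + 0.5015 + 0.6211) / 9 = 6.56040 / 9 = 0.72893
Sum of squared deviations: (+0.08827)² + (+0.03557)² + (−0.14793)² + (+0.11727)² + (+0.04147)² + (+0.20067)² + (−0.00003)² + (−0.22743)² + (−0.10783)² = 0.15003
Variance = 0.15003 / 9 = 0.01667
SE* = √0.01667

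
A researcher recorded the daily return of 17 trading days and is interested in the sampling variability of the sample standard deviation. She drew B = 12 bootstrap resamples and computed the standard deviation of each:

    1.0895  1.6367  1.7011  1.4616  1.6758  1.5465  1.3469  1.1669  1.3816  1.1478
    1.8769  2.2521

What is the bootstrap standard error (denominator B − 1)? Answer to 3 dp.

Bootstrap SE is the standard deviation of the 12 replicate standard deviations.
Mean of replicates: (1.0895 + 1.6367 + 1.7011 + 1.4616 + 1.6758 + 1.5465 + 1.3469 + 1.1669 + 1.3816 + 1.1478 + 1.8769 + 2.2521) / 12 = 18.28340 / 12 = 1.52362
Sum of squared deviations: (−0.43412)² + (+0.11308)² + (+0.17748)² + (−0.06202)² + (+0.15218)² + (+0.02288)² + (−0.17672)² + (−0.35672)² + (−0.14202)² + (−0.37582)² + (+0.35328)² + (+0.72848)² = 1.23565
Variance = 1.23565 / 11 = 0.11233
SE* = √0.11233

SE* = 0.335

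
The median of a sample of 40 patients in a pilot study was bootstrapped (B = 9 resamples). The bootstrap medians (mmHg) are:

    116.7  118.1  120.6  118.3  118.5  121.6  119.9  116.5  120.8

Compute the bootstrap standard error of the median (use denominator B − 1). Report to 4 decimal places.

SE* = 1.8187

Bootstrap SE is the standard deviation of the 9 replicate medians.
Mean of replicates: (116.7 + 118.1 + 120.6 + 118.3 + 118.5 + 121.6 + 119.9 + 116.5 + 120.8) / 9 = 1071.00000 / 9 = 119.00000
Sum of squared deviations: (−2.30000)² + (−0.90000)² + (+1.60000)² + (−0.70000)² + (−0.50000)² + (+2.60000)² + (+0.90000)² + (−2.50000)² + (+1.80000)² = 26.46000
Variance = 26.46000 / 8 = 3.30750
SE* = √3.30750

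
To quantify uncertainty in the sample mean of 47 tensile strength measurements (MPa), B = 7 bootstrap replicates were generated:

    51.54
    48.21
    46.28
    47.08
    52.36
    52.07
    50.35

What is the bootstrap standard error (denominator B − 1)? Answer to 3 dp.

Bootstrap SE is the standard deviation of the 7 replicate means.
Mean of replicates: (51.54 + 48.21 + 46.28 + 47.08 + 52.36 + 52.07 + 50.35) / 7 = 347.8900 / 7 = 49.6986
Sum of squared deviations: (+1.8414)² + (−1.4886)² + (−3.4186)² + (−2.6186)² + (+2.6614)² + (+2.3714)² + (+0.6514)² = 37.2815
Variance = 37.2815 / 6 = 6.2136
SE* = √6.2136

SE* = 2.493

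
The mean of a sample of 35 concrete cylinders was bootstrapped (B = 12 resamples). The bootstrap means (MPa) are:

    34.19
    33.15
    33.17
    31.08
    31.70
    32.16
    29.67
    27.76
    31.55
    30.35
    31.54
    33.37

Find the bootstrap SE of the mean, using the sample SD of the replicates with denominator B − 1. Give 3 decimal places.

SE* = 1.792

Bootstrap SE is the standard deviation of the 12 replicate means.
Mean of replicates: (34.19 + 33.15 + 33.17 + 31.08 + 31.70 + 32.16 + 29.67 + 27.76 + 31.55 + 30.35 + 31.54 + 33.37) / 12 = 379.6900 / 12 = 31.6408
Sum of squared deviations: (+2.5492)² + (+1.5092)² + (+1.5292)² + (−0.5608)² + (+0.0592)² + (+0.5192)² + (−1.9708)² + (−3.8808)² + (−0.0908)² + (−1.2908)² + (−0.1008)² + (+1.7292)² = 35.3215
Variance = 35.3215 / 11 = 3.2110
SE* = √3.2110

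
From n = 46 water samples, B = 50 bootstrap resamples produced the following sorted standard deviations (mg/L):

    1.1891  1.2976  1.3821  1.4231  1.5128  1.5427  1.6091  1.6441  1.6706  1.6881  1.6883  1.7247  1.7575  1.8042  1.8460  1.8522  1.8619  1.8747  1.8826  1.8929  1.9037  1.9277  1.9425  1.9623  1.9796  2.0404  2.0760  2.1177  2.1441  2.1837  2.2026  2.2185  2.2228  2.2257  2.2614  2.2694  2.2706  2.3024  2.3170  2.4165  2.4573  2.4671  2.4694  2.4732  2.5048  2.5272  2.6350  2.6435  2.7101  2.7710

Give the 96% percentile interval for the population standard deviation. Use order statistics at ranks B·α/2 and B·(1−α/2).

α = 0.04; lower rank = 50 × 0.020 = 1; upper rank = 50 × 0.980 = 49.
The 1st smallest replicate is 1.1891; the 49th is 2.7101.

(1.1891, 2.7101)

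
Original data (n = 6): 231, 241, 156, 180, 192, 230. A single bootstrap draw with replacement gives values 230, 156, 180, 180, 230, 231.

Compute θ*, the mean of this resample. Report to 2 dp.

θ* = 201.17

Mean = (230 + 156 + 180 + 180 + 230 + 231) / 6 = 1207.0 / 6 = 201.17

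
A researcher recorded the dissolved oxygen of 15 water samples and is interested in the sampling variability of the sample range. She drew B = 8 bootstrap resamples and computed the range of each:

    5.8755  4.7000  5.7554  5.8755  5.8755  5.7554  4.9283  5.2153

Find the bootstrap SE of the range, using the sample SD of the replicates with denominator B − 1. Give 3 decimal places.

SE* = 0.478

Bootstrap SE is the standard deviation of the 8 replicate ranges.
Mean of replicates: (5.8755 + 4.7000 + 5.7554 + 5.8755 + 5.8755 + 5.7554 + 4.9283 + 5.2153) / 8 = 43.98090 / 8 = 5.49761
Sum of squared deviations: (+0.37789)² + (−0.79761)² + (+0.25779)² + (+0.37789)² + (+0.37789)² + (+0.25779)² + (−0.56931)² + (−0.28231)² = 1.60131
Variance = 1.60131 / 7 = 0.22876
SE* = √0.22876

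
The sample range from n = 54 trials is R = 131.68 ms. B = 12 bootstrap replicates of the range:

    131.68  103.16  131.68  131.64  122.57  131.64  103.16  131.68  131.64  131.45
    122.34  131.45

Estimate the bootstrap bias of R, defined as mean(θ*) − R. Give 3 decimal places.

mean(θ*) = (131.68 + 103.16 + 131.68 + 131.64 + 122.57 + 131.64 + 103.16 + 131.68 + 131.64 + 131.45 + 122.34 + 131.45) / 12 = 125.3408
bias = 125.3408 − 131.68

bias = −6.339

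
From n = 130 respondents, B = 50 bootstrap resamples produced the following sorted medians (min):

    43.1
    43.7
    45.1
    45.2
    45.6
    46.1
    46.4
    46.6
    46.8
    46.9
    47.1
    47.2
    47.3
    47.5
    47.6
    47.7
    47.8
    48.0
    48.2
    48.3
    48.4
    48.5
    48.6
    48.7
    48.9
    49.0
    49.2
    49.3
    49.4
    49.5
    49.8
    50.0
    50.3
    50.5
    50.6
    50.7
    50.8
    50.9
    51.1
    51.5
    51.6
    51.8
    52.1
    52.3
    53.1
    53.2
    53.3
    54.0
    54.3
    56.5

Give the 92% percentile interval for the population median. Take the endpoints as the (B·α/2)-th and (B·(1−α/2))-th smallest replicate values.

α = 0.08; lower rank = 50 × 0.040 = 2; upper rank = 50 × 0.960 = 48.
The 2nd smallest replicate is 43.7; the 48th is 54.0.

(43.7, 54.0)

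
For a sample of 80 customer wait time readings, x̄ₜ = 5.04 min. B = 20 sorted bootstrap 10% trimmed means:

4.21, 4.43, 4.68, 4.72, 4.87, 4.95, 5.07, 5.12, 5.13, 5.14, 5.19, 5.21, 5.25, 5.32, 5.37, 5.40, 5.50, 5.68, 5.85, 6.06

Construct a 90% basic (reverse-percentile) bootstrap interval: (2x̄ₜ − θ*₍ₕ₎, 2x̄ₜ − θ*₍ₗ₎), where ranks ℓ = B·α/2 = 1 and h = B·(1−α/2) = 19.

(4.23, 5.87)

Percentile endpoints at ranks 1 and 19: θ*₍1₎ = 4.21, θ*₍19₎ = 5.85.
Basic interval reflects these around x̄ₜ:
  lower = 2 × 5.04 − 5.85 = 4.23
  upper = 2 × 5.04 − 4.21 = 5.87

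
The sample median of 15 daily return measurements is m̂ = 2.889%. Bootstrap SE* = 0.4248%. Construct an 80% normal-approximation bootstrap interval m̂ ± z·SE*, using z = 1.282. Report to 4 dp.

(2.3444, 3.4336)

Margin = 1.282 × 0.4248 = 0.54459
Interval: 2.889 ± 0.54459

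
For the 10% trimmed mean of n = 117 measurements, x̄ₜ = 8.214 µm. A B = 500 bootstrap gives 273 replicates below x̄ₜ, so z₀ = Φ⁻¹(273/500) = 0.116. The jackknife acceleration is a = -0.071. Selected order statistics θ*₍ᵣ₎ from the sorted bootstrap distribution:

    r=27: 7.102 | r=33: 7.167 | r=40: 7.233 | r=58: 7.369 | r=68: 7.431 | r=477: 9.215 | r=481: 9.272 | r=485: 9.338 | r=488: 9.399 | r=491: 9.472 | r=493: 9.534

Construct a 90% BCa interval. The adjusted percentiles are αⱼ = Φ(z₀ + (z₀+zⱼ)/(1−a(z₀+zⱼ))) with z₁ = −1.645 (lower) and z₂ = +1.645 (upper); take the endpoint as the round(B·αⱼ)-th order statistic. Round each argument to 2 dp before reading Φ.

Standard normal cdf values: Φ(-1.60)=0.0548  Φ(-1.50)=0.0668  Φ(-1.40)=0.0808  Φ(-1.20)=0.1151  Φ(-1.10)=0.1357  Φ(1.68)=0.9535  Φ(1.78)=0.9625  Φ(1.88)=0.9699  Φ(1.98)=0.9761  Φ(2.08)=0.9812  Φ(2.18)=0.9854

(7.102, 9.215)

Lower: z₀ + z₁ = 0.116 + (-1.645) = -1.529; 1 − a(z₀+z₁) = 1 − (-0.071)(-1.529) = 0.8914; argument = 0.116 + (-1.529)/0.8914 = -1.5992 → -1.60.
α₁ = Φ(-1.60) = 0.0548; rank = round(500 × 0.0548) = 27; θ*₍27₎ = 7.102.
Upper: z₀ + z₂ = 1.761; 1 − a(z₀+z₂) = 1.1250; argument = 1.6813 → 1.68; α₂ = 0.9535; rank = 477; θ*₍477₎ = 9.215.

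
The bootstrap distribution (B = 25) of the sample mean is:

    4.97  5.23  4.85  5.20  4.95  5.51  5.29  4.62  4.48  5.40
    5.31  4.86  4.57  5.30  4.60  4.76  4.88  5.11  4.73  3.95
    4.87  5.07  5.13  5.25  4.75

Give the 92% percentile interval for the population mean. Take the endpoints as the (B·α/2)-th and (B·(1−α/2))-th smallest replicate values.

(3.95, 5.40)

Sorted replicates: 3.95, 4.48, 4.57, 4.60, 4.62, 4.73, 4.75, 4.76, 4.85, 4.86, 4.87, 4.88, 4.95, 4.97, 5.07, 5.11, 5.13, 5.20, 5.23, 5.25, 5.29, 5.30, 5.31, 5.40, 5.51
α = 0.08; lower rank = 25 × 0.040 = 1; upper rank = 25 × 0.960 = 24.
The 1st smallest replicate is 3.95; the 24th is 5.40.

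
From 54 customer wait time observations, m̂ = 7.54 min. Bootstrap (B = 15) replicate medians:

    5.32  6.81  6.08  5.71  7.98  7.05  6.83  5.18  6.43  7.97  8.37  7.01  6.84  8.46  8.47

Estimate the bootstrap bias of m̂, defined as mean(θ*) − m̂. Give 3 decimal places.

mean(θ*) = (5.32 + 6.81 + 6.08 + 5.71 + 7.98 + 7.05 + 6.83 + 5.18 + 6.43 + 7.97 + 8.37 + 7.01 + 6.84 + 8.46 + 8.47) / 15 = 6.9673
bias = 6.9673 − 7.54

bias = −0.573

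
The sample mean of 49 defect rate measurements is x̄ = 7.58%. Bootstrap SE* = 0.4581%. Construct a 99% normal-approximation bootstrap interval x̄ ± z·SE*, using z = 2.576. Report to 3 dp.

(6.400, 8.760)

Margin = 2.576 × 0.4581 = 1.1801
Interval: 7.58 ± 1.1801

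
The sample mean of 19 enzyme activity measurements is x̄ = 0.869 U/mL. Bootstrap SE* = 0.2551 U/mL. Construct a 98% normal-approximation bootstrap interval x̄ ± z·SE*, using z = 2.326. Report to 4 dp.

(0.2756, 1.4624)

Margin = 2.326 × 0.2551 = 0.59336
Interval: 0.869 ± 0.59336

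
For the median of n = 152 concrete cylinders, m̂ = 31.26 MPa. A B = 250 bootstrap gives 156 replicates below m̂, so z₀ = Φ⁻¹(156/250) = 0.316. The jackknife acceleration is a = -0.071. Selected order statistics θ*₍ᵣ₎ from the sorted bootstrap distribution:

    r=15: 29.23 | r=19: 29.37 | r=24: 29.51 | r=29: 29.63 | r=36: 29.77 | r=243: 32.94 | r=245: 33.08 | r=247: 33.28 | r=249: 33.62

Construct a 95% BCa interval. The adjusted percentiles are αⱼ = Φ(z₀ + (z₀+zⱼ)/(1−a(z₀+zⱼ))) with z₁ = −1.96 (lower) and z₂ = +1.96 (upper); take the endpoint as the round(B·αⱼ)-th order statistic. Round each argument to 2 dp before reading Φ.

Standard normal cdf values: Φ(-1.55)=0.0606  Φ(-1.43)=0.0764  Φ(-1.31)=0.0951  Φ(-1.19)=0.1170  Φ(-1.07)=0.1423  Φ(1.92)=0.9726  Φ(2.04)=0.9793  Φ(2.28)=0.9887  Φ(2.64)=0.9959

Lower: z₀ + z₁ = 0.316 + (-1.960) = -1.644; 1 − a(z₀+z₁) = 1 − (-0.071)(-1.644) = 0.8833; argument = 0.316 + (-1.644)/0.8833 = -1.5453 → -1.55.
α₁ = Φ(-1.55) = 0.0606; rank = round(250 × 0.0606) = 15; θ*₍15₎ = 29.23.
Upper: z₀ + z₂ = 2.276; 1 − a(z₀+z₂) = 1.1616; argument = 2.2754 → 2.28; α₂ = 0.9887; rank = 247; θ*₍247₎ = 33.28.

(29.23, 33.28)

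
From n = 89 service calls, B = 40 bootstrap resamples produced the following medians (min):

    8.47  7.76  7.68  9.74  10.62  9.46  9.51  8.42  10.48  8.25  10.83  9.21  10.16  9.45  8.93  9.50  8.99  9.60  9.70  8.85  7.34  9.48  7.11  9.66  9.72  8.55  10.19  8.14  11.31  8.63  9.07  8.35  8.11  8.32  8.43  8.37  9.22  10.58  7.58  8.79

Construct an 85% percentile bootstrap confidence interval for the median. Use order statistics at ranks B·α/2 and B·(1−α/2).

(7.58, 10.58)

Sorted replicates: 7.11, 7.34, 7.58, 7.68, 7.76, 8.11, 8.14, 8.25, 8.32, 8.35, 8.37, 8.42, 8.43, 8.47, 8.55, 8.63, 8.79, 8.85, 8.93, 8.99, 9.07, 9.21, 9.22, 9.45, 9.46, 9.48, 9.50, 9.51, 9.60, 9.66, 9.70, 9.72, 9.74, 10.16, 10.19, 10.48, 10.58, 10.62, 10.83, 11.31
α = 0.15; lower rank = 40 × 0.075 = 3; upper rank = 40 × 0.925 = 37.
The 3rd smallest replicate is 7.58; the 37th is 10.58.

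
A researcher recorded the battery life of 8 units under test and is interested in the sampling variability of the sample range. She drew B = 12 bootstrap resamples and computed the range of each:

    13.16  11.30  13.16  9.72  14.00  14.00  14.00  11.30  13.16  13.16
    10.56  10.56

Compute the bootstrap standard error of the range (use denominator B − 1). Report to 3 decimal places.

Bootstrap SE is the standard deviation of the 12 replicate ranges.
Mean of replicates: (13.16 + 11.30 + 13.16 + 9.72 + 14.00 + 14.00 + 14.00 + 11.30 + 13.16 + 13.16 + 10.56 + 10.56) / 12 = 148.0800 / 12 = 12.3400
Sum of squared deviations: (+0.8200)² + (−1.0400)² + (+0.8200)² + (−2.6200)² + (+1.6600)² + (+1.6600)² + (+1.6600)² + (−1.0400)² + (+0.8200)² + (+0.8200)² + (−1.7800)² + (−1.7800)² = 26.3208
Variance = 26.3208 / 11 = 2.3928
SE* = √2.3928

SE* = 1.547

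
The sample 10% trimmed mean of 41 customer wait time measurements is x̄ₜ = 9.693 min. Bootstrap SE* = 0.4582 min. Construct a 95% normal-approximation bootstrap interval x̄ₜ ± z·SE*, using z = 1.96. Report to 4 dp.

Margin = 1.96 × 0.4582 = 0.89807
Interval: 9.693 ± 0.89807

(8.7949, 10.5911)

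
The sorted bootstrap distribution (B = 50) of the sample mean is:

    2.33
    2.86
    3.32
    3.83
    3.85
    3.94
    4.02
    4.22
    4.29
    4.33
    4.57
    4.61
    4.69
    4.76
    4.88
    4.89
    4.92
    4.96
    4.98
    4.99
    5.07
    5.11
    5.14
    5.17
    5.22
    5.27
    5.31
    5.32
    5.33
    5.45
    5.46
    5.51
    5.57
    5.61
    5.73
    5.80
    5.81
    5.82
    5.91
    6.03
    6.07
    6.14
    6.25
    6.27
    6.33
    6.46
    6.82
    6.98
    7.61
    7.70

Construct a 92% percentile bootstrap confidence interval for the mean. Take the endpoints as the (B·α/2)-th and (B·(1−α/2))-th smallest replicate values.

(2.86, 6.98)

α = 0.08; lower rank = 50 × 0.040 = 2; upper rank = 50 × 0.960 = 48.
The 2nd smallest replicate is 2.86; the 48th is 6.98.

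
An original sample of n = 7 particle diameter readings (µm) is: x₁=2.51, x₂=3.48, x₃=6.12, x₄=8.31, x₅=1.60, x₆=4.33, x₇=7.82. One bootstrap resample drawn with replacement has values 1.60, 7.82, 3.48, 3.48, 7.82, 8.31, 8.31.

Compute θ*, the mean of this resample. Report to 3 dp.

Mean = (1.60 + 7.82 + 3.48 + 3.48 + 7.82 + 8.31 + 8.31) / 7 = 40.820 / 7 = 5.831

θ* = 5.831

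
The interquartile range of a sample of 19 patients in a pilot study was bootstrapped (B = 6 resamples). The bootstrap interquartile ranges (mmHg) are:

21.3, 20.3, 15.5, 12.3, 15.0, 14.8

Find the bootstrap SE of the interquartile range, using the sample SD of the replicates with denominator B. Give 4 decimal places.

Bootstrap SE is the standard deviation of the 6 replicate interquartile ranges.
Mean of replicates: (21.3 + 20.3 + 15.5 + 12.3 + 15.0 + 14.8) / 6 = 99.20000 / 6 = 16.53333
Sum of squared deviations: (+4.76667)² + (+3.76667)² + (−1.03333)² + (−4.23333)² + (−1.53333)² + (−1.73333)² = 61.25333
Variance = 61.25333 / 6 = 10.20889
SE* = √10.20889

SE* = 3.1951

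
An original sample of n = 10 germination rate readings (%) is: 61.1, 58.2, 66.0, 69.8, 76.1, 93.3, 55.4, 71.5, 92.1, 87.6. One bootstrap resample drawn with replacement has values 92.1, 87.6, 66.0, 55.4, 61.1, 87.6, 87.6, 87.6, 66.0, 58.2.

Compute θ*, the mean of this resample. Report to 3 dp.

θ* = 74.920

Mean = (92.1 + 87.6 + 66.0 + 55.4 + 61.1 + 87.6 + 87.6 + 87.6 + 66.0 + 58.2) / 10 = 749.20 / 10 = 74.920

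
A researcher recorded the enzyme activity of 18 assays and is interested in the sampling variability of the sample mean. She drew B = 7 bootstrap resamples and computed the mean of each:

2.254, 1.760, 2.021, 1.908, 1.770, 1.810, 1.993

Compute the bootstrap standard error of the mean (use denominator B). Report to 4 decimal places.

SE* = 0.1633

Bootstrap SE is the standard deviation of the 7 replicate means.
Mean of replicates: (2.254 + 1.760 + 2.021 + 1.908 + 1.770 + 1.810 + 1.993) / 7 = 13.51600 / 7 = 1.93086
Sum of squared deviations: (+0.32314)² + (−0.17086)² + (+0.09014)² + (−0.02286)² + (−0.16086)² + (−0.12086)² + (+0.06214)² = 0.18660
Variance = 0.18660 / 7 = 0.02666
SE* = √0.02666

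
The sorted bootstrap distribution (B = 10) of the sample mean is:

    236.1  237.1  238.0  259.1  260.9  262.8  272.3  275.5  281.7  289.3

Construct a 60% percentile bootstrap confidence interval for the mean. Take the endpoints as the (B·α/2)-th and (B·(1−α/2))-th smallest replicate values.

(237.1, 275.5)

α = 0.40; lower rank = 10 × 0.200 = 2; upper rank = 10 × 0.800 = 8.
The 2nd smallest replicate is 237.1; the 8th is 275.5.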